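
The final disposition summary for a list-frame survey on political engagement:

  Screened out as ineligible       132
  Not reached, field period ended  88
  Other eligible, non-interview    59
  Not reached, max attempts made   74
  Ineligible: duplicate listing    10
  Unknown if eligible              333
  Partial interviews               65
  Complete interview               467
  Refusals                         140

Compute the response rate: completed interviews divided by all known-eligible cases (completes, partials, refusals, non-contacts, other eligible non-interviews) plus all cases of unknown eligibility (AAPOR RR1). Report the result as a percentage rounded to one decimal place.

38.1%

Never reached = 88 + 74 = 162
Screened out, ineligible = 132 + 10 = 142
Numerator = 467
Denominator = 467 + 65 + 140 + 162 + 59 + 333 = 1226
RR1 = 467 / 1226 = 0.3809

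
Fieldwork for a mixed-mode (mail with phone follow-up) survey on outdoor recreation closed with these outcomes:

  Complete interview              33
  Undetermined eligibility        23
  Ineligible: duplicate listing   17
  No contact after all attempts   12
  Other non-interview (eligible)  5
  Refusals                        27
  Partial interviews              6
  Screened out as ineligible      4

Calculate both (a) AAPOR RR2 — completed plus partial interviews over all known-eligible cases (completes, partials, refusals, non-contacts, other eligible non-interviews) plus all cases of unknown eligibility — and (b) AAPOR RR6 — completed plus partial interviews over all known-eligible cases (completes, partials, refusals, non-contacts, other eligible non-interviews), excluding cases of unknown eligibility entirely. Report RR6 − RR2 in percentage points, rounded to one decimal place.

Out of scope = 4 + 17 = 21
Num = 33 + 6 = 39
Base = 33 + 6 + 27 + 12 + 5 + 23 = 106
RR2 = 39 / 106 = 0.3679
Base = 33 + 6 + 27 + 12 + 5 = 83
RR6 = 39 / 83 = 0.4699
Difference = 46.99 − 36.79 = 10.20 percentage points

10.2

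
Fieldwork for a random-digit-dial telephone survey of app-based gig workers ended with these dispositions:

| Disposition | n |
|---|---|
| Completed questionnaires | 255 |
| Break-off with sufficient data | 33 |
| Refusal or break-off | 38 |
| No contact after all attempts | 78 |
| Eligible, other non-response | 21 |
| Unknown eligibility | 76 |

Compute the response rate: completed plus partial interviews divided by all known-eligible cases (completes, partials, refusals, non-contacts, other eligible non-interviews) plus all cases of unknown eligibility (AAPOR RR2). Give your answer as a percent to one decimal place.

57.5%

Num: 255 + 33 = 288
Base: 255 + 33 + 38 + 78 + 21 + 76 = 501
RR2 = 288 / 501 = 0.5749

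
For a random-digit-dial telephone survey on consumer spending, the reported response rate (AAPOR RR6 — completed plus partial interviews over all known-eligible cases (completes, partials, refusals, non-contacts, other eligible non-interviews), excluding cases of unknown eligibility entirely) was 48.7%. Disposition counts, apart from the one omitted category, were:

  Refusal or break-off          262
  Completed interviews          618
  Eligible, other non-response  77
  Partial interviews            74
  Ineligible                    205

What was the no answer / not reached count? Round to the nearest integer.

Numerator → 618 + 74 = 692
RR6 = 692 / D = 0.487
D = 692 / 0.487 = 1420.9
Rest of base = 1031
no answer / not reached = 1420.9 − 1031 ≈ 390

390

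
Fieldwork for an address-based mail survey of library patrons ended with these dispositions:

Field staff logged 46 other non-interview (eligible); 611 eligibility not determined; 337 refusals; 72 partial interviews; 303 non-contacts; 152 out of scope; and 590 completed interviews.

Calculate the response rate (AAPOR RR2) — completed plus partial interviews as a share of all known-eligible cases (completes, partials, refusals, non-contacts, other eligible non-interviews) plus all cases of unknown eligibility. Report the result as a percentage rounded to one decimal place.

Numerator = 590 + 72 = 662
Base = 590 + 72 + 337 + 303 + 46 + 611 = 1959
RR2 = 662 / 1959 = 0.3379

33.8%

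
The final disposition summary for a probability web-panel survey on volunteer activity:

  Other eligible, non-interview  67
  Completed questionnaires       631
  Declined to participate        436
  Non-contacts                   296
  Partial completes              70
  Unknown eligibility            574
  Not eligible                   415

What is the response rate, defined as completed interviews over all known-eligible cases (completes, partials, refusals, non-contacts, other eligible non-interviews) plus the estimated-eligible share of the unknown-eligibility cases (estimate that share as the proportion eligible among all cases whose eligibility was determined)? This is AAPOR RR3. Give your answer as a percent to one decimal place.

Top = 631
Determined eligible = 631 + 70 + 436 + 296 + 67 = 1500
e = 1500 / (1500 + 415) = 1500 / 1915 = 0.7833
e × U = 0.7833 × 574 = 449.61
Denom = 1500 + 449.61 = 1949.61
RR3 = 631 / 1949.61 = 0.3237

32.4%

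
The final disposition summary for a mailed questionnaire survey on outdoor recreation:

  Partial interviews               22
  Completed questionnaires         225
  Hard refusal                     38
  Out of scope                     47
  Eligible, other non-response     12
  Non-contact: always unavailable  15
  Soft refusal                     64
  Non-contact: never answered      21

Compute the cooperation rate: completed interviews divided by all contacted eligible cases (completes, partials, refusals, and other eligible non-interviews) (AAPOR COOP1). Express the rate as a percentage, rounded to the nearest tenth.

Declined to participate = 38 + 64 = 102
No answer / not reached = 21 + 15 = 36
Num = 225
Denom = 225 + 22 + 102 + 12 = 361
COOP1 = 225 / 361 = 0.6233

62.3%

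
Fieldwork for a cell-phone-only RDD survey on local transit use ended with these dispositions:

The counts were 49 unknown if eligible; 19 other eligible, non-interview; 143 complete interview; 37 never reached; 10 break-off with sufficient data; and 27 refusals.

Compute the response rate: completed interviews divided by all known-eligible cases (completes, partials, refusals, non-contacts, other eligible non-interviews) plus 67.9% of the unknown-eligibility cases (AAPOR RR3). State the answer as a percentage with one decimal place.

53.1%

Num: 143
Determined eligible: 143 + 10 + 27 + 37 + 19 = 236
Estimated eligible among unknowns: 0.6790 × 49 = 33.27
Base: 236 + 33.27 = 269.27
RR3 = 143 / 269.27 = 0.5311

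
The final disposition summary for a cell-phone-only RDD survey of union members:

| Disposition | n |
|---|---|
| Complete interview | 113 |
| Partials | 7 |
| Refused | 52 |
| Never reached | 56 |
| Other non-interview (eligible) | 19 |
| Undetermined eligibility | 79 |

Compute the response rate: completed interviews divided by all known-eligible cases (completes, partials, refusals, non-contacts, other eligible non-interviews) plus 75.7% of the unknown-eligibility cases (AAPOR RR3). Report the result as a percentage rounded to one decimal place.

36.8%

Num → 113
Determined eligible → 113 + 7 + 52 + 56 + 19 = 247
Estimated eligible among unknowns → 0.7570 × 79 = 59.80
Denominator → 247 + 59.80 = 306.80
RR3 = 113 / 306.80 = 0.3683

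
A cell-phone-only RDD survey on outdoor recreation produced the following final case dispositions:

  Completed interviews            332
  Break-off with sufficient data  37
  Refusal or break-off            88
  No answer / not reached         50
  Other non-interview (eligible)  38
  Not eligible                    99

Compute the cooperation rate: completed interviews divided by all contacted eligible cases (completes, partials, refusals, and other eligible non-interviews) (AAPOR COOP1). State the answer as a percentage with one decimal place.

67.1%

Num → 332
Denom → 332 + 37 + 88 + 38 = 495
COOP1 = 332 / 495 = 0.6707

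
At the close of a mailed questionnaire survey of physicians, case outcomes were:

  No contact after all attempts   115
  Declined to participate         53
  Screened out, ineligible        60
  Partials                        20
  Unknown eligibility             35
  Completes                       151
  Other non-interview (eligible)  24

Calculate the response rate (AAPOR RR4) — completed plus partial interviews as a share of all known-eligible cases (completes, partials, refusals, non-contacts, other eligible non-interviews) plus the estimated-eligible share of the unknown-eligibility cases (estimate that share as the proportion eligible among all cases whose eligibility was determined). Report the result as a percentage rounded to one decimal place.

43.5%

Num → 151 + 20 = 171
Eligible (known) → 151 + 20 + 53 + 115 + 24 = 363
e = 363 / (363 + 60) = 363 / 423 = 0.8582
Estimated eligible among unknowns → 0.8582 × 35 = 30.04
Denominator → 363 + 30.04 = 393.04
RR4 = 171 / 393.04 = 0.4351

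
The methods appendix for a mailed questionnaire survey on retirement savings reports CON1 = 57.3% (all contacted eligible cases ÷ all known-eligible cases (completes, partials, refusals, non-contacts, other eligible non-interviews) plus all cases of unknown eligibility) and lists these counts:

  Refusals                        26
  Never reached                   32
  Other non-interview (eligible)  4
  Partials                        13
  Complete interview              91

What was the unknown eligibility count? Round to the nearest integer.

Top → 91 + 13 + 26 + 4 = 134
CON1 = 134 / D = 0.573
D = 134 / 0.573 = 233.9
Remaining denominator categories sum to 166
unknown eligibility = 233.9 − 166 ≈ 68

68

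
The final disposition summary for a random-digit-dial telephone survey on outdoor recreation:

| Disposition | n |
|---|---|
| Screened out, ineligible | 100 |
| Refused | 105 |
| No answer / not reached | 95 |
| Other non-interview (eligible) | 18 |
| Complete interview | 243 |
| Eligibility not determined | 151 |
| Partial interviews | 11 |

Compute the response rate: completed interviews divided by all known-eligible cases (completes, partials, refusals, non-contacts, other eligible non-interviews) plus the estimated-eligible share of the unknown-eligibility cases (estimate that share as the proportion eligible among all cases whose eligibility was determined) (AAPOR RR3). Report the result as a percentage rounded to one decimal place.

40.7%

Numerator: 243
Known eligible: 243 + 11 + 105 + 95 + 18 = 472
e = 472 / (472 + 100) = 472 / 572 = 0.8252
Estimated eligible among unknowns: 0.8252 × 151 = 124.61
Base: 472 + 124.61 = 596.61
RR3 = 243 / 596.61 = 0.4073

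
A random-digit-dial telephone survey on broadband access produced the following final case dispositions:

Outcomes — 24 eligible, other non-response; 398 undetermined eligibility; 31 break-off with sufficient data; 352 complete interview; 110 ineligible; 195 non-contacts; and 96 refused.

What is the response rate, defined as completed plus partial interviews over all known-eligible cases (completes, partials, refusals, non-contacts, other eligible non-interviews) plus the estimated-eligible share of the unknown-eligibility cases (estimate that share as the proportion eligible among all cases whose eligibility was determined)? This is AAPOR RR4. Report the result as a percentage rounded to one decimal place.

36.8%

Num = 352 + 31 = 383
Determined eligible = 352 + 31 + 96 + 195 + 24 = 698
e = 698 / (698 + 110) = 698 / 808 = 0.8639
Estimated eligible among unknowns = 0.8639 × 398 = 343.83
Base = 698 + 343.83 = 1041.83
RR4 = 383 / 1041.83 = 0.3676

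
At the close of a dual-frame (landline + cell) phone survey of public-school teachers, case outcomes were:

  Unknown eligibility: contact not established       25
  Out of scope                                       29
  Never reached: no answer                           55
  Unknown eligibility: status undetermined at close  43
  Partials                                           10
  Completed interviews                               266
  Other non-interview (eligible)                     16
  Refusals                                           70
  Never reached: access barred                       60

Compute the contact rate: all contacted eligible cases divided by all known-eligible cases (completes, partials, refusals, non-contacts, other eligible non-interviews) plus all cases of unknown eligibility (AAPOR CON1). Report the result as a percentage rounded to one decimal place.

No contact after all attempts = 55 + 60 = 115
Unknown eligibility = 25 + 43 = 68
Num → 266 + 10 + 70 + 16 = 362
Denominator → 266 + 10 + 70 + 115 + 16 + 68 = 545
CON1 = 362 / 545 = 0.6642

66.4%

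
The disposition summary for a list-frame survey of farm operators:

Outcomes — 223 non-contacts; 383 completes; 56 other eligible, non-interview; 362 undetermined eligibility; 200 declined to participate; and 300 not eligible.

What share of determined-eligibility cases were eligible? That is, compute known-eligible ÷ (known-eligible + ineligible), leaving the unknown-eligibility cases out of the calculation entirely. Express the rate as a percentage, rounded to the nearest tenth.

Known eligible = 383 + 200 + 223 + 56 = 862
e = 862 / (862 + 300) = 862 / 1162 = 0.7418

74.2%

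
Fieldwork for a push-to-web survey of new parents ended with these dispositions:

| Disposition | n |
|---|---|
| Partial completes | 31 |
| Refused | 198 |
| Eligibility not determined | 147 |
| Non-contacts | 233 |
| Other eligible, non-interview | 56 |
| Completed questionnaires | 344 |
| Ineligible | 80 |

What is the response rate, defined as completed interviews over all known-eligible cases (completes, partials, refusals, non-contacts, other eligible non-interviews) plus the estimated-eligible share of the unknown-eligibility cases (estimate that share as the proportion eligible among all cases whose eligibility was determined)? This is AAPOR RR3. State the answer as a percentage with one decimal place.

34.5%

Top: 344
Determined eligible: 344 + 31 + 198 + 233 + 56 = 862
e = 862 / (862 + 80) = 862 / 942 = 0.9151
Estimated eligible among unknowns: 0.9151 × 147 = 134.52
Base: 862 + 134.52 = 996.52
RR3 = 344 / 996.52 = 0.3452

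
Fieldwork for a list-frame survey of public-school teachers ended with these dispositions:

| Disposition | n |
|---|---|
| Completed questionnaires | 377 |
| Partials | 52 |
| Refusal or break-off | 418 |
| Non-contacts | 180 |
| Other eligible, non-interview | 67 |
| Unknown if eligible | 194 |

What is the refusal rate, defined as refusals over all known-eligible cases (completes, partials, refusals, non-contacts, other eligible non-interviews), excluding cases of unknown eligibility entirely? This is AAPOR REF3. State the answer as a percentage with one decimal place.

Numerator → 418
Denominator → 377 + 52 + 418 + 180 + 67 = 1094
REF3 = 418 / 1094 = 0.3821

38.2%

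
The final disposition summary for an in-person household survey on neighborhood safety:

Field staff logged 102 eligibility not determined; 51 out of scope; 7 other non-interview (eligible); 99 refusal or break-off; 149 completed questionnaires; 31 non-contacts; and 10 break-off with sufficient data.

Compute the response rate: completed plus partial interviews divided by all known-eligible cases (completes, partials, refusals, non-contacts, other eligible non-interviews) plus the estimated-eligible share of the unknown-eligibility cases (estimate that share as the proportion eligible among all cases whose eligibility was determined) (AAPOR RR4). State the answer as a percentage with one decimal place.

Num: 149 + 10 = 159
Determined eligible: 149 + 10 + 99 + 31 + 7 = 296
e = 296 / (296 + 51) = 296 / 347 = 0.8530
Estimated eligible among unknowns: 0.8530 × 102 = 87.01
Denominator: 296 + 87.01 = 383.01
RR4 = 159 / 383.01 = 0.4151

41.5%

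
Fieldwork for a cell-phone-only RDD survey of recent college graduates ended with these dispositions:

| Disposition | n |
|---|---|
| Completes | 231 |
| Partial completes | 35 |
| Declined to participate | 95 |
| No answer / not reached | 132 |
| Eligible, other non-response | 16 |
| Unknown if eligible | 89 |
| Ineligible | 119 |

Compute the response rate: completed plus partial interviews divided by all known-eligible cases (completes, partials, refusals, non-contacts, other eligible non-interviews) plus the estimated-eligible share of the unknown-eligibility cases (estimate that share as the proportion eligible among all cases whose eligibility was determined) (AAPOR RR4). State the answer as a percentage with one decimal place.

45.8%

Top: 231 + 35 = 266
Determined eligible: 231 + 35 + 95 + 132 + 16 = 509
e = 509 / (509 + 119) = 509 / 628 = 0.8105
Eligible share of unknowns: 0.8105 × 89 = 72.13
Base: 509 + 72.13 = 581.13
RR4 = 266 / 581.13 = 0.4577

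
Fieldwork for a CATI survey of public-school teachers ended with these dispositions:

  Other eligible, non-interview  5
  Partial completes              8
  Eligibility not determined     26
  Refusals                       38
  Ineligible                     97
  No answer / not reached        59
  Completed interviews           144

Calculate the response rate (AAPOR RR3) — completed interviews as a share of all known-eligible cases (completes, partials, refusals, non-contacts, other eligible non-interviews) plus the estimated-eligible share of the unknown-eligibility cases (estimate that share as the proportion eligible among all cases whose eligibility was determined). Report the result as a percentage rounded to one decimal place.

Top → 144
Eligible (known) → 144 + 8 + 38 + 59 + 5 = 254
e = 254 / (254 + 97) = 254 / 351 = 0.7236
Estimated eligible among unknowns → 0.7236 × 26 = 18.81
Base → 254 + 18.81 = 272.81
RR3 = 144 / 272.81 = 0.5278

52.8%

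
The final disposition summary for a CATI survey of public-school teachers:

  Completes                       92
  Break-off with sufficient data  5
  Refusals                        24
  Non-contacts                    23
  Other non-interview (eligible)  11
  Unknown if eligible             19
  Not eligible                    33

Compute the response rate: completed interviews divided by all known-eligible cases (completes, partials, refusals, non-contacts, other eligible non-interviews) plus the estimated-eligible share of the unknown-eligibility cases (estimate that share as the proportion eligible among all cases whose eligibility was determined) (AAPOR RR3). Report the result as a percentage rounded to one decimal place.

53.9%

Num: 92
Eligible (known): 92 + 5 + 24 + 23 + 11 = 155
e = 155 / (155 + 33) = 155 / 188 = 0.8245
e × U: 0.8245 × 19 = 15.67
Denominator: 155 + 15.67 = 170.67
RR3 = 92 / 170.67 = 0.5391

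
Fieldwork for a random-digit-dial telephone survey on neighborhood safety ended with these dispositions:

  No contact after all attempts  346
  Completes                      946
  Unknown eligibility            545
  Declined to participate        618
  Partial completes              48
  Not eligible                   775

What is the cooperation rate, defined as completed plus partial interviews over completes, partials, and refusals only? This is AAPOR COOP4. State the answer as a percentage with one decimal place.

Numerator → 946 + 48 = 994
Base → 946 + 48 + 618 = 1612
COOP4 = 994 / 1612 = 0.6166

61.7%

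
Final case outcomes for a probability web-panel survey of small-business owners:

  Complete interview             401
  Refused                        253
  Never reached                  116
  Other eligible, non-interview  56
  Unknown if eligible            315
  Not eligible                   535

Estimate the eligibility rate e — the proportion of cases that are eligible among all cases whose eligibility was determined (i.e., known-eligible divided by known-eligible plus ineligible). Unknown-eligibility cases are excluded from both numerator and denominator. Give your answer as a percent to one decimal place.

60.7%

Eligible (known) → 401 + 253 + 116 + 56 = 826
e = 826 / (826 + 535) = 826 / 1361 = 0.6069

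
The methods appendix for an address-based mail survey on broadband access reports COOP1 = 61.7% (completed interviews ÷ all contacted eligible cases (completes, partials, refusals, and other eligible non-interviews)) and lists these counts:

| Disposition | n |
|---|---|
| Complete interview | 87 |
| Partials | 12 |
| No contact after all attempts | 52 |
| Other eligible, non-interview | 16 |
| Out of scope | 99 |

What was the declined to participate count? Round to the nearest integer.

COOP1 = 87 / D = 0.617
D = 87 / 0.617 = 141.0
Remaining denominator categories sum to 115
declined to participate = 141.0 − 115 ≈ 26

26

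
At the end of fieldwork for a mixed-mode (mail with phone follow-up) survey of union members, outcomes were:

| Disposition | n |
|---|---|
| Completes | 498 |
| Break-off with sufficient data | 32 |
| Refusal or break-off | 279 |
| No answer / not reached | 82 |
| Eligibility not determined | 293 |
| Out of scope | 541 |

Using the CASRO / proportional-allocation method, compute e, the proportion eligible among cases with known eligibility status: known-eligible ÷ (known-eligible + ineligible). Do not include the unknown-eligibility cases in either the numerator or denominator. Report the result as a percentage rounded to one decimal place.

Eligible (known) → 498 + 32 + 279 + 82 = 891
e = 891 / (891 + 541) = 891 / 1432 = 0.6222

62.2%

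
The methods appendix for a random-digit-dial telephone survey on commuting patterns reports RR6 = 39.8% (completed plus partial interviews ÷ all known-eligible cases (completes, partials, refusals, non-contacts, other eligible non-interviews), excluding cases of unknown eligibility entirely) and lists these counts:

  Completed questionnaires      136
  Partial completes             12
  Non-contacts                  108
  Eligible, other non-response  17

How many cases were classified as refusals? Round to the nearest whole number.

99

Numerator: 136 + 12 = 148
RR6 = 148 / D = 0.398
D = 148 / 0.398 = 371.9
Other denominator terms total 273
refusals = 371.9 − 273 ≈ 99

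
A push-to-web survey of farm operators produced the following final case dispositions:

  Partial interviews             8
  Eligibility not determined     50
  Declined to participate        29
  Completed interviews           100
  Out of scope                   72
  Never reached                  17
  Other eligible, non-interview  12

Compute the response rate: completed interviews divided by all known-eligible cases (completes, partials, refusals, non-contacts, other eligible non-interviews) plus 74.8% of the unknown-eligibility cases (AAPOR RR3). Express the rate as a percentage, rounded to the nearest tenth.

49.2%

Top: 100
Determined eligible: 100 + 8 + 29 + 17 + 12 = 166
Eligible share of unknowns: 0.7480 × 50 = 37.40
Base: 166 + 37.40 = 203.40
RR3 = 100 / 203.40 = 0.4916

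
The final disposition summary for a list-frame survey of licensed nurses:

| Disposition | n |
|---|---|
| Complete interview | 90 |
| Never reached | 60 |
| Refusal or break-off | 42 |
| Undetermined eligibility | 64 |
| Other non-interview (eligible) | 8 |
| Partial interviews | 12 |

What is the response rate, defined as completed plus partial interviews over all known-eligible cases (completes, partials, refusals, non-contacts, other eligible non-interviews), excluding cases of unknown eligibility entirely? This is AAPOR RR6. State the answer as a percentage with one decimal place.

48.1%

Num: 90 + 12 = 102
Denom: 90 + 12 + 42 + 60 + 8 = 212
RR6 = 102 / 212 = 0.4811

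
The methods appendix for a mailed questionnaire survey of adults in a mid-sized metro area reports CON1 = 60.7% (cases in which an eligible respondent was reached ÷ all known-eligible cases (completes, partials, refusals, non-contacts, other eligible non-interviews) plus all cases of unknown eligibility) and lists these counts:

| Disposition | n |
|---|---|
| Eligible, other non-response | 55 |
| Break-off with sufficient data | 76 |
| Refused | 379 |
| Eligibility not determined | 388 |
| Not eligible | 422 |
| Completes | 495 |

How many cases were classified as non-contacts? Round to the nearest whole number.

263

Num: 495 + 76 + 379 + 55 = 1005
CON1 = 1005 / D = 0.607
D = 1005 / 0.607 = 1655.7
Other denominator terms total 1393
non-contacts = 1655.7 − 1393 ≈ 263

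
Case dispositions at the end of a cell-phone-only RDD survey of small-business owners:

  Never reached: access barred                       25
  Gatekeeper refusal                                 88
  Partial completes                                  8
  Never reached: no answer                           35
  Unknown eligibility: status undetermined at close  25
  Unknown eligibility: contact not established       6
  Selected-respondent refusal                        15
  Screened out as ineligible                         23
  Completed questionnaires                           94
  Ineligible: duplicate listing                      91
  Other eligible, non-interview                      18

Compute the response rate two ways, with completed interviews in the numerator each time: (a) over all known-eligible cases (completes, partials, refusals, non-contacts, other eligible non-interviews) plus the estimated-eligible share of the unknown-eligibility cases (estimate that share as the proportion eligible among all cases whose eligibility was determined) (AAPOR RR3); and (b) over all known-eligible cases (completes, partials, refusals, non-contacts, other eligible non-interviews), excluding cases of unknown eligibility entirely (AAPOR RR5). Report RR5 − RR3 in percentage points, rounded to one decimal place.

Refusals = 88 + 15 = 103
No answer / not reached = 35 + 25 = 60
Eligibility not determined = 6 + 25 = 31
Not eligible = 23 + 91 = 114
Top = 94
Determined eligible = 94 + 8 + 103 + 60 + 18 = 283
e = 283 / (283 + 114) = 283 / 397 = 0.7128
Eligible share of unknowns = 0.7128 × 31 = 22.10
Denom = 283 + 22.10 = 305.10
RR3 = 94 / 305.10 = 0.3081
Denom = 94 + 8 + 103 + 60 + 18 = 283
RR5 = 94 / 283 = 0.3322
Difference = 33.22 − 30.81 = 2.41 percentage points

2.4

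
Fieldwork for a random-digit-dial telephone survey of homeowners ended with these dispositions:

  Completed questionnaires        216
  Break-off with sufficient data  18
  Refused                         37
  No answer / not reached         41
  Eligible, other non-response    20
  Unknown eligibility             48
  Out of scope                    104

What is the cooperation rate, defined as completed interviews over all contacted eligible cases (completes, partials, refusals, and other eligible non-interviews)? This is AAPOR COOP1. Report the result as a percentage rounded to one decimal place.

74.2%

Num: 216
Denom: 216 + 18 + 37 + 20 = 291
COOP1 = 216 / 291 = 0.7423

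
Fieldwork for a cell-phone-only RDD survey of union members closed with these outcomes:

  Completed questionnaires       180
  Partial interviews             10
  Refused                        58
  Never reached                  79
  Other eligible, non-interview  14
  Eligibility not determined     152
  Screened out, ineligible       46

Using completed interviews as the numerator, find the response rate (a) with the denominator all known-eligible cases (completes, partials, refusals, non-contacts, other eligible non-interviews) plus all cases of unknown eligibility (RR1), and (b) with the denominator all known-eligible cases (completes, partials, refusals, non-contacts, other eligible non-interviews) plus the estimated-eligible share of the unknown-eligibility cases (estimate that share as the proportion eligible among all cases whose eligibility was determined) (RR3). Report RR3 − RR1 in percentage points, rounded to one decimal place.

1.4

Top = 180
Base = 180 + 10 + 58 + 79 + 14 + 152 = 493
RR1 = 180 / 493 = 0.3651
Determined eligible = 180 + 10 + 58 + 79 + 14 = 341
e = 341 / (341 + 46) = 341 / 387 = 0.8811
e × U = 0.8811 × 152 = 133.93
Base = 341 + 133.93 = 474.93
RR3 = 180 / 474.93 = 0.3790
Difference = 37.90 − 36.51 = 1.39 percentage points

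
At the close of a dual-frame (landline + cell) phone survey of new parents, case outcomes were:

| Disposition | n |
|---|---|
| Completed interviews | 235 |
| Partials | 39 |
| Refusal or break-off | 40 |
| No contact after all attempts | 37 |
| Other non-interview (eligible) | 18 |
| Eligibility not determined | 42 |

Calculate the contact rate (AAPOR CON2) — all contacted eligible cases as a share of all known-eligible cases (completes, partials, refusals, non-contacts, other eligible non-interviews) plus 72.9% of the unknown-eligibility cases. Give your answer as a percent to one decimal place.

83.1%

Numerator = 235 + 39 + 40 + 18 = 332
Known eligible = 235 + 39 + 40 + 37 + 18 = 369
e × U = 0.7290 × 42 = 30.62
Base = 369 + 30.62 = 399.62
CON2 = 332 / 399.62 = 0.8308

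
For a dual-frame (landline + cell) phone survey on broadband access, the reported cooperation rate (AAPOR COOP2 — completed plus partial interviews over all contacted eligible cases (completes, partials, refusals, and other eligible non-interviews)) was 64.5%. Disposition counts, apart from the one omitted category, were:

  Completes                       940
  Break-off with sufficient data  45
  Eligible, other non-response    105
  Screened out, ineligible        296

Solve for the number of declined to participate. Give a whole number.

437

Num: 940 + 45 = 985
COOP2 = 985 / D = 0.645
D = 985 / 0.645 = 1527.1
Other denominator terms total 1090
declined to participate = 1527.1 − 1090 ≈ 437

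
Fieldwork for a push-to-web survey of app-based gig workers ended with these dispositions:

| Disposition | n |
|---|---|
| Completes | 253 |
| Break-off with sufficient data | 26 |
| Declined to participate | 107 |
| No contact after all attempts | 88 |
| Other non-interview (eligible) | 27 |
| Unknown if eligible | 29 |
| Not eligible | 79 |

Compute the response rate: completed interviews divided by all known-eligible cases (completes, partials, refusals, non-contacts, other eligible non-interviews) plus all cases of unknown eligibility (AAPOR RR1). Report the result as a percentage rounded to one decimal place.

47.7%

Num = 253
Denom = 253 + 26 + 107 + 88 + 27 + 29 = 530
RR1 = 253 / 530 = 0.4774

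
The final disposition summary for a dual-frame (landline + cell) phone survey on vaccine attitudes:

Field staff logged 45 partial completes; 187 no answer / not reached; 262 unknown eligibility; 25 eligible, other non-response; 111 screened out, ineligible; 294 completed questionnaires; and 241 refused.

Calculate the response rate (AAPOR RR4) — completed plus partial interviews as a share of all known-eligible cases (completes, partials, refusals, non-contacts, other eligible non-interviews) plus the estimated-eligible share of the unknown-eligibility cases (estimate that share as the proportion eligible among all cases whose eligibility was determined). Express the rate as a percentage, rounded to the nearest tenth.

Top = 294 + 45 = 339
Known eligible = 294 + 45 + 241 + 187 + 25 = 792
e = 792 / (792 + 111) = 792 / 903 = 0.8771
Eligible share of unknowns = 0.8771 × 262 = 229.80
Base = 792 + 229.80 = 1021.80
RR4 = 339 / 1021.80 = 0.3318

33.2%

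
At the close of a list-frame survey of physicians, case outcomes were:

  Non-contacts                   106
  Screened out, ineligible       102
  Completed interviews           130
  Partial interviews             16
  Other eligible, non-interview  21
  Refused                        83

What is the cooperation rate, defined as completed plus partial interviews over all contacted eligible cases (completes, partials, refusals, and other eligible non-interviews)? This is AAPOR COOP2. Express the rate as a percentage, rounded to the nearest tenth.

Numerator = 130 + 16 = 146
Base = 130 + 16 + 83 + 21 = 250
COOP2 = 146 / 250 = 0.5840

58.4%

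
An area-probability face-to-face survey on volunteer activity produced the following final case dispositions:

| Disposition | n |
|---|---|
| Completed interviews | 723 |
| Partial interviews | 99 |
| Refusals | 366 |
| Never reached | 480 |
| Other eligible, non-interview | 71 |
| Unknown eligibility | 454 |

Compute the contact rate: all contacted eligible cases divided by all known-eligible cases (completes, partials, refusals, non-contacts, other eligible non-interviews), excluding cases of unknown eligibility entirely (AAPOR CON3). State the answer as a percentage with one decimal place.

Top: 723 + 99 + 366 + 71 = 1259
Denom: 723 + 99 + 366 + 480 + 71 = 1739
CON3 = 1259 / 1739 = 0.7240

72.4%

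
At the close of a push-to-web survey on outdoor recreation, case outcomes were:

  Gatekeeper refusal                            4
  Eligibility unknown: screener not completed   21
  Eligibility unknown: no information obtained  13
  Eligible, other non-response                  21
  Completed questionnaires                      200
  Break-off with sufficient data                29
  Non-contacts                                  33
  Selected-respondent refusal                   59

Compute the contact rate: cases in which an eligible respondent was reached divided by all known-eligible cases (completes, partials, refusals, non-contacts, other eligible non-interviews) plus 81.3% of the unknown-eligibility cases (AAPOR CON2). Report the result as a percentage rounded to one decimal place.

Refusal or break-off = 4 + 59 = 63
Eligibility not determined = 21 + 13 = 34
Num: 200 + 29 + 63 + 21 = 313
Known eligible: 200 + 29 + 63 + 33 + 21 = 346
Estimated eligible among unknowns: 0.8130 × 34 = 27.64
Denom: 346 + 27.64 = 373.64
CON2 = 313 / 373.64 = 0.8377

83.8%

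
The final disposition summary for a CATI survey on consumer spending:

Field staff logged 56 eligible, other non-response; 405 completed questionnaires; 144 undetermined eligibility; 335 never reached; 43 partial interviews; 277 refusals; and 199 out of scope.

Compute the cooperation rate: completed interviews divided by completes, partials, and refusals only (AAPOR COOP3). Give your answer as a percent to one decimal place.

Numerator = 405
Denominator = 405 + 43 + 277 = 725
COOP3 = 405 / 725 = 0.5586

55.9%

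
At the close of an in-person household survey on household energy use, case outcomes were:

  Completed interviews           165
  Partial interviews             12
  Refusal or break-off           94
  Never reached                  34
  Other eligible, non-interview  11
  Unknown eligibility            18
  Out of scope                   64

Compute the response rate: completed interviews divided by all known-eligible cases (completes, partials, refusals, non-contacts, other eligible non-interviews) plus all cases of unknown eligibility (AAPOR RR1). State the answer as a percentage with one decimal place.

Numerator → 165
Base → 165 + 12 + 94 + 34 + 11 + 18 = 334
RR1 = 165 / 334 = 0.4940

49.4%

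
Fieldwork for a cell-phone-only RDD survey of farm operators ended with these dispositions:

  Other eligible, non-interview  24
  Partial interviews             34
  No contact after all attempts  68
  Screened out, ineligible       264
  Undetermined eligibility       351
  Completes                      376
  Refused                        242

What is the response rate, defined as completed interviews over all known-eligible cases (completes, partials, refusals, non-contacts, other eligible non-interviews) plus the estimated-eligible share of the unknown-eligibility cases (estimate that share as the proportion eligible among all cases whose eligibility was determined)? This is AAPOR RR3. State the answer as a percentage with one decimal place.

37.5%

Top → 376
Eligible (known) → 376 + 34 + 242 + 68 + 24 = 744
e = 744 / (744 + 264) = 744 / 1008 = 0.7381
e × U → 0.7381 × 351 = 259.07
Denom → 744 + 259.07 = 1003.07
RR3 = 376 / 1003.07 = 0.3748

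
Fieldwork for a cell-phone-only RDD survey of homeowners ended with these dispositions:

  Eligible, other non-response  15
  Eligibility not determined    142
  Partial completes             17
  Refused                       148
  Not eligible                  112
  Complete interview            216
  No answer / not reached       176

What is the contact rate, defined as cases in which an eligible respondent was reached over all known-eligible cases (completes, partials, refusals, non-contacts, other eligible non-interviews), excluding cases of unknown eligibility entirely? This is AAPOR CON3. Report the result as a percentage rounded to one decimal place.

69.2%

Numerator = 216 + 17 + 148 + 15 = 396
Denominator = 216 + 17 + 148 + 176 + 15 = 572
CON3 = 396 / 572 = 0.6923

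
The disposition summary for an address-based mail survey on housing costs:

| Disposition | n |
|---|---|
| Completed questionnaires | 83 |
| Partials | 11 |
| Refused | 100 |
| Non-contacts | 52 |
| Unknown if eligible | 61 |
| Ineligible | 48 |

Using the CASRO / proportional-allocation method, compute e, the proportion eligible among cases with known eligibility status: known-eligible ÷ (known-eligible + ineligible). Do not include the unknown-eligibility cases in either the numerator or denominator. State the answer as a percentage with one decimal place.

Known eligible: 83 + 11 + 100 + 52 = 246
e = 246 / (246 + 48) = 246 / 294 = 0.8367

83.7%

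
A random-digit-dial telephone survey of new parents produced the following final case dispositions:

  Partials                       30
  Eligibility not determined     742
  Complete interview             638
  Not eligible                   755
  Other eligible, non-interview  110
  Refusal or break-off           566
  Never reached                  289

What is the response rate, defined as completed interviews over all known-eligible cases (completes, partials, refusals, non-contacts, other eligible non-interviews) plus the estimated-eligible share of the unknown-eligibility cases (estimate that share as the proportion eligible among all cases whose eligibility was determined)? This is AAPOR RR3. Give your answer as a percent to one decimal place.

29.8%

Top = 638
Known eligible = 638 + 30 + 566 + 289 + 110 = 1633
e = 1633 / (1633 + 755) = 1633 / 2388 = 0.6838
Estimated eligible among unknowns = 0.6838 × 742 = 507.38
Denom = 1633 + 507.38 = 2140.38
RR3 = 638 / 2140.38 = 0.2981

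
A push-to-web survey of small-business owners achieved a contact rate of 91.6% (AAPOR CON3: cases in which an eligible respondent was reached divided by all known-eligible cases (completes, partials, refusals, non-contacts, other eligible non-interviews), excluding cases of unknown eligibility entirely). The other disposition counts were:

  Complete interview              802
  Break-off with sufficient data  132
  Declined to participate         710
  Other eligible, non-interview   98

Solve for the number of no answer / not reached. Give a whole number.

160

Numerator = 802 + 132 + 710 + 98 = 1742
CON3 = 1742 / D = 0.916
D = 1742 / 0.916 = 1901.7
Other denominator terms total 1742
no answer / not reached = 1901.7 − 1742 ≈ 160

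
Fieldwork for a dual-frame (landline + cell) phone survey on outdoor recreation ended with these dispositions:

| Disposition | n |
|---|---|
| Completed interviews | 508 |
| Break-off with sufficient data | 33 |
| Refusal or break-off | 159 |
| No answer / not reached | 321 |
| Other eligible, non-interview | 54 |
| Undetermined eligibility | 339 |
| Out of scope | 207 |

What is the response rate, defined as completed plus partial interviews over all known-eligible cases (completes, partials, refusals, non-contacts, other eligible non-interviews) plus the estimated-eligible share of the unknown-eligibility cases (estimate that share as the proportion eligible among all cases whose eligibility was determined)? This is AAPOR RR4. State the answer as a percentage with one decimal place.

Top = 508 + 33 = 541
Eligible (known) = 508 + 33 + 159 + 321 + 54 = 1075
e = 1075 / (1075 + 207) = 1075 / 1282 = 0.8385
e × U = 0.8385 × 339 = 284.25
Denominator = 1075 + 284.25 = 1359.25
RR4 = 541 / 1359.25 = 0.3980

39.8%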